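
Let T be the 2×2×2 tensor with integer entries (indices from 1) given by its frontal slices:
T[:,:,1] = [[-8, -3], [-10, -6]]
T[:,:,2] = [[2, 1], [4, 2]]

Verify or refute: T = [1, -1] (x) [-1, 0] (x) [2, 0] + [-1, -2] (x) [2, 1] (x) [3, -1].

Reconstruct entrywise from the claimed factors. For example, T[1,2,1] = -3 and Σₗ aₗ[1]bₗ[2]cₗ[1] = (1)·(0)·(2) + (-1)·(1)·(3) = -3; checking all 8 entries, every one matches. The claim holds.

Yes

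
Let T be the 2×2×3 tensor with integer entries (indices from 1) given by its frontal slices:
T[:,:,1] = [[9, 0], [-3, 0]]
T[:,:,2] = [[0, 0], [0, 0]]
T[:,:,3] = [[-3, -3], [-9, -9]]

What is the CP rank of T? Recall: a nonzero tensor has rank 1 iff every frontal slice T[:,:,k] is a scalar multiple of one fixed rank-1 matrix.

Lower bound: the mode-3 unfolding of T (rows indexed by k, columns by (i,j) = (1,1), (1,2), (2,1), (2,2)) is [[9, 0, -3, 0], [0, 0, 0, 0], [-3, -3, -9, -9]].
There the 2×2 minor on rows k ∈ {1, 3}, columns (i,j) ∈ {(1,1), (1,2)} is det [[9, 0], [-3, -3]] = -27 ≠ 0, so this unfolding has rank ≥ 2; CP rank is at least every unfolding rank, so rank(T) ≥ 2. (This is only a lower bound: in general the CP rank may exceed every unfolding rank, so we still need to exhibit 2 rank-1 terms summing to T.)
Upper bound — finding two terms. Write S_k = T[:,:,k] for the frontal slices: S₁ = [[9, 0], [-3, 0]], S₂ = [[0, 0], [0, 0]], S₃ = [[-3, -3], [-9, -9]].
If T = a₁ ⊗ b₁ ⊗ c₁ + a₂ ⊗ b₂ ⊗ c₂ then each S_k = c₁[k]·a₁b₁ᵀ + c₂[k]·a₂b₂ᵀ. S₁ and S₃ are linearly independent, so a₁b₁ᵀ and a₂b₂ᵀ must span the same plane of matrices: they are the rank-1 matrices of the form x·S₁ + y·S₃.
det(x·S₁ + y·S₃) is −90·xy = (-90)·(y)(x), vanishing at (x:y) = (1:0) and (0:1).
M₁ = S₁ = [[9, 0], [-3, 0]] = 3·(3, -1)(1, 0)ᵀ and M₂ = S₃ = [[-3, -3], [-9, -9]] = (-3)·(1, 3)(1, 1)ᵀ, so take a₁ = (3, -1), b₁ = (1, 0), a₂ = (1, 3), b₂ = (1, 1).
Each slice is an integer combination of E₁ = a₁b₁ᵀ and E₂ = a₂b₂ᵀ: S₁ = 3·E₁, S₂ = 0, S₃ = −3·E₂; reading off coefficients, c₁ = (3, 0, 0) and c₂ = (0, 0, -3).
Hence T = (3, -1) ⊗ (1, 0) ⊗ (3, 0, 0) + (1, 3) ⊗ (1, 1) ⊗ (0, 0, -3), so rank(T) ≤ 2.
These bounds meet, so rank(T) = 2.

2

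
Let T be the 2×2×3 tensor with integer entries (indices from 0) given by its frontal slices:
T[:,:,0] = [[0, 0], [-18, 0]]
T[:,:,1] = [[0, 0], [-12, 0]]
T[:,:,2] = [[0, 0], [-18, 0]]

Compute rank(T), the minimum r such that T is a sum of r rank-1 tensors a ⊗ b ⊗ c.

1

Lower bound: T ≠ 0 (e.g. T[1,0,0] = -18), so rank(T) ≥ 1.
Upper bound: if T = a ⊗ b ⊗ c then every fibre of T is a multiple of the corresponding factor, so read the factors off the fibres through the nonzero entry T[1,0,0] = -18.
The mode-1 fibre T[:,0,0] = [0, -18] gives a = (0, 1) (primitive direction); the mode-2 fibre T[1,:,0] = [-18, 0] gives b = (1, 0); then c[k] = T[1,0,k] / (a[1]·b[0]) = [-18, -12, -18] / 1 = (-18, -12, -18).
Expanding (0, 1) ⊗ (1, 0) ⊗ (-18, -12, -18) reproduces all 12 entries of T, so T = (0, 1) ⊗ (1, 0) ⊗ (-18, -12, -18) and rank(T) ≤ 1.
These bounds meet, so rank(T) = 1.
Check entry T[0,1,1] = 0: (0)·(0)·(-12) = 0.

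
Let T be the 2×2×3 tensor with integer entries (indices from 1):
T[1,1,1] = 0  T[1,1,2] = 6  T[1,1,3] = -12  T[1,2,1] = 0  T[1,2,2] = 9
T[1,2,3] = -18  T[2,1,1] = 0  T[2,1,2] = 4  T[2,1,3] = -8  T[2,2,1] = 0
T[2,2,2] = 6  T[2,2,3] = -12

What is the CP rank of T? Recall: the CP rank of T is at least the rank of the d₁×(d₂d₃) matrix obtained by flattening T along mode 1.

Lower bound: T ≠ 0 (e.g. T[1,1,2] = 6), so rank(T) ≥ 1.
Upper bound: if T = a ⊗ b ⊗ c then every fibre of T is a multiple of the corresponding factor, so read the factors off the fibres through the nonzero entry T[1,1,2] = 6.
The mode-1 fibre T[:,1,2] = [6, 4] gives a = [3, 2] (primitive direction); the mode-2 fibre T[1,:,2] = [6, 9] gives b = [2, 3]; then c[k] = T[1,1,k] / (a[1]·b[1]) = [0, 6, -12] / 6 = [0, 1, -2].
Expanding [3, 2] ⊗ [2, 3] ⊗ [0, 1, -2] reproduces all 12 entries of T, so T = [3, 2] ⊗ [2, 3] ⊗ [0, 1, -2] and rank(T) ≤ 1.
These bounds meet, so rank(T) = 1.

1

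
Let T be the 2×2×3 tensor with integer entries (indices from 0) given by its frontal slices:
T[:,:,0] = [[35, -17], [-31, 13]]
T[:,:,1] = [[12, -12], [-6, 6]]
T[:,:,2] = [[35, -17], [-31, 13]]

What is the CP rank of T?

2

Lower bound: the mode-3 unfolding of T (rows indexed by k, columns by (i,j) = (0,0), (0,1), (1,0), (1,1)) is [[35, -17, -31, 13], [12, -12, -6, 6], [35, -17, -31, 13]].
There the 2×2 minor on rows k ∈ {0, 1}, columns (i,j) ∈ {(0,0), (0,1)} is det [[35, -17], [12, -12]] = -216 ≠ 0, so this unfolding has rank ≥ 2; CP rank is at least every unfolding rank, so rank(T) ≥ 2. (Unfolding ranks only ever bound the CP rank from below — rank(T) can be strictly larger than all of them — so the matching upper bound has to come from an explicit 2-term decomposition.)
Upper bound — finding two terms. Write S_k = T[:,:,k] for the frontal slices: S₀ = [[35, -17], [-31, 13]], S₁ = [[12, -12], [-6, 6]], S₂ = [[35, -17], [-31, 13]].
If T = a₁ (x) b₁ (x) c₁ + a₂ (x) b₂ (x) c₂ then each S_k = c₁[k]·a₁b₁ᵀ + c₂[k]·a₂b₂ᵀ. S₀ and S₁ are linearly independent, so a₁b₁ᵀ and a₂b₂ᵀ must span the same plane of matrices: they are the rank-1 matrices of the form x·S₀ + y·S₁.
det(x·S₀ + y·S₁) is −72·x² − 108·xy = (-36)·(2·x + 3·y)(x), vanishing at (x:y) = (3:-2) and (0:1).
M₁ = 3·S₀ − 2·S₁ = [[81, -27], [-81, 27]] = 27·(1, -1)(3, -1)ᵀ and M₂ = S₁ = [[12, -12], [-6, 6]] = 6·(2, -1)(1, -1)ᵀ, so take a₁ = (1, -1), b₁ = (3, -1), a₂ = (2, -1), b₂ = (1, -1).
Each slice is an integer combination of E₁ = a₁b₁ᵀ and E₂ = a₂b₂ᵀ: S₀ = 9·E₁ + 4·E₂, S₁ = 6·E₂, S₂ = 9·E₁ + 4·E₂; reading off coefficients, c₁ = (9, 0, 9) and c₂ = (4, 6, 4).
Hence T = (1, -1) (x) (3, -1) (x) (9, 0, 9) + (2, -1) (x) (1, -1) (x) (4, 6, 4), so rank(T) ≤ 2.
These bounds meet, so rank(T) = 2.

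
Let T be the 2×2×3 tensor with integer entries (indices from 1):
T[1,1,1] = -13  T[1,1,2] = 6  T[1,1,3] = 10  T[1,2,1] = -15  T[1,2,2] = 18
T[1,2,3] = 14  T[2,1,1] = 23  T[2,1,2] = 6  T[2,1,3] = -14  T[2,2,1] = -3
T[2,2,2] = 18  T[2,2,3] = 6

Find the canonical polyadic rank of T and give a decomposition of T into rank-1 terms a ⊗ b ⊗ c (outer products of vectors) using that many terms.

rank(T) = 2

Lower bound: the mode-3 unfolding of T (rows indexed by k, columns by (i,j) = (1,1), (1,2), (2,1), (2,2)) is [[-13, -15, 23, -3], [6, 18, 6, 18], [10, 14, -14, 6]].
There the 2×2 minor on rows k ∈ {1, 2}, columns (i,j) ∈ {(1,1), (1,2)} is det [[-13, -15], [6, 18]] = -144 ≠ 0, so this unfolding has rank ≥ 2; CP rank is at least every unfolding rank, so rank(T) ≥ 2. (This is only a lower bound: in general the CP rank may exceed every unfolding rank, so we still need to exhibit 2 rank-1 terms summing to T.)
Upper bound — finding two terms. Write S_k = T[:,:,k] for the frontal slices: S₁ = [[-13, -15], [23, -3]], S₂ = [[6, 18], [6, 18]], S₃ = [[10, 14], [-14, 6]].
If T = a₁ ⊗ b₁ ⊗ c₁ + a₂ ⊗ b₂ ⊗ c₂ then each S_k = c₁[k]·a₁b₁ᵀ + c₂[k]·a₂b₂ᵀ. S₁ and S₂ are linearly independent, so a₁b₁ᵀ and a₂b₂ᵀ must span the same plane of matrices: they are the rank-1 matrices of the form x·S₁ + y·S₂.
det(x·S₁ + y·S₂) is 384·x² − 576·xy = 192·(2·x − 3·y)(x), vanishing at (x:y) = (3:2) and (0:1).
M₁ = 3·S₁ + 2·S₂ = [[-27, -9], [81, 27]] = (-9)·[1, -3][3, 1]ᵀ and M₂ = S₂ = [[6, 18], [6, 18]] = 6·[1, 1][1, 3]ᵀ, so take a₁ = [1, -3], b₁ = [3, 1], a₂ = [1, 1], b₂ = [1, 3].
Each slice is an integer combination of E₁ = a₁b₁ᵀ and E₂ = a₂b₂ᵀ: S₁ = −3·E₁ − 4·E₂, S₂ = 6·E₂, S₃ = 2·E₁ + 4·E₂; reading off coefficients, c₁ = [-3, 0, 2] and c₂ = [-4, 6, 4].
Hence T = [1, -3] ⊗ [3, 1] ⊗ [-3, 0, 2] + [1, 1] ⊗ [1, 3] ⊗ [-4, 6, 4], so rank(T) ≤ 2.
These bounds meet, so rank(T) = 2.
Check entry T[1,1,2] = 6: (1)·(3)·(0) + (1)·(1)·(6) = 6.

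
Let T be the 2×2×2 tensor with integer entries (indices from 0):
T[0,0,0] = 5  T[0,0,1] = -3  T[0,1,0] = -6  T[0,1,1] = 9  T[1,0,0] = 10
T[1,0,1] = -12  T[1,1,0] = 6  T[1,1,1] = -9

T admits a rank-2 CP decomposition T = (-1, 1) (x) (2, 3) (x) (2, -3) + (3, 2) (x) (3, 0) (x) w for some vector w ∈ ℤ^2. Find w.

w = (1, -1)

Subtract the known terms from T to get the rank-1 residual R = (3, 2) (x) (3, 0) (x) w, so R[i,j,k] = a[i]·b[j]·w[k]. Pick indices with nonzero a[0]·b[0] = (3)·(3) = 9. Only the fibre through (0,0,·) is needed: R[0,0,:] = T[0,0,:] − Σₗ aₗ[0]bₗ[0]cₗ = [5, -3] − (-1)·(2)·(2, -3) = [9, -9]. Then w[k] = R[0,0,k] / 9 for each k, giving w = [9, -9] / 9 = (1, -1).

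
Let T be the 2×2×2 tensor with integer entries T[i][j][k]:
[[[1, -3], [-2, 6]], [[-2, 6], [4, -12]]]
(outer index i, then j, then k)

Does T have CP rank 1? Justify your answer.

If T = a ∘ b ∘ c then every fibre of T is a multiple of the corresponding factor, so read the factors off the fibres through the nonzero entry T[0,0,0] = 1.
The mode-1 fibre T[:,0,0] = [1, -2] gives a = [1, -2] (primitive direction); the mode-2 fibre T[0,:,0] = [1, -2] gives b = [1, -2]; then c[k] = T[0,0,k] / (a[0]·b[0]) = [1, -3] / 1 = [1, -3].
Expanding [1, -2] ∘ [1, -2] ∘ [1, -3] reproduces all 8 entries of T, so T = [1, -2] ∘ [1, -2] ∘ [1, -3] and rank(T) ≤ 1.
Equivalently every frontal slice T[:,:,k] is c[k] times the rank-1 matrix [1, -2] ∘ [1, -2]. So T has rank 1 (it is nonzero).

Yes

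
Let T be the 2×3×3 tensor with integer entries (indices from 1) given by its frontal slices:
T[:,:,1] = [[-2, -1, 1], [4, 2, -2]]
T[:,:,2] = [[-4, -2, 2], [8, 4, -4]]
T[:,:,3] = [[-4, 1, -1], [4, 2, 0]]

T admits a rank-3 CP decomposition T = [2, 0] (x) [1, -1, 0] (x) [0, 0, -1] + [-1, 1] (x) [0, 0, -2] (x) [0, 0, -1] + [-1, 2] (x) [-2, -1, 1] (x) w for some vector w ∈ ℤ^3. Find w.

Subtract the known terms from T to get the rank-1 residual R = [-1, 2] (x) [-2, -1, 1] (x) w, so R[i,j,k] = a[i]·b[j]·w[k]. Pick indices with nonzero a[1]·b[1] = (-1)·(-2) = 2. Only the fibre through (1,1,·) is needed: R[1,1,:] = T[1,1,:] − Σₗ aₗ[1]bₗ[1]cₗ = [-2, -4, -4] − (2)·(1)·[0, 0, -1] − (-1)·(0)·[0, 0, -1] = [-2, -4, -2]. Then w[k] = R[1,1,k] / 2 for each k, giving w = [-2, -4, -2] / 2 = [-1, -2, -1].

w = [-1, -2, -1]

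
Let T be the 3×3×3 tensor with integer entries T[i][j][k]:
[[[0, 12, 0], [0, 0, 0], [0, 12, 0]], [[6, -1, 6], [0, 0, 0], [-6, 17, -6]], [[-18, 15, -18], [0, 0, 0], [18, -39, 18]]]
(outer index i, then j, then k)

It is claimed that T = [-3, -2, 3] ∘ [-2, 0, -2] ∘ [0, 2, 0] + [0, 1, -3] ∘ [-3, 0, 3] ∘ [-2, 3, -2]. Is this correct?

Reconstruct entrywise from the claimed factors. For example, T[0,1,0] = 0 and Σₗ aₗ[0]bₗ[1]cₗ[0] = (-3)·(0)·(0) + (0)·(0)·(-2) = 0; checking all 27 entries, every one matches. The claim holds.

Yes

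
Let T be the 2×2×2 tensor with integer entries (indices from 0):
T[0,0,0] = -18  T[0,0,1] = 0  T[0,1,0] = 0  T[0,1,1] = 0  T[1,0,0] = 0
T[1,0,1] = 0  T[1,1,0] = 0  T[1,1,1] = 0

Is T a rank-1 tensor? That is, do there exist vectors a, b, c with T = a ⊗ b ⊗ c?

Yes

If T = a ⊗ b ⊗ c then every fibre of T is a multiple of the corresponding factor, so read the factors off the fibres through the nonzero entry T[0,0,0] = -18.
The mode-1 fibre T[:,0,0] = [-18, 0] gives a = [1, 0] (primitive direction); the mode-2 fibre T[0,:,0] = [-18, 0] gives b = [1, 0]; then c[k] = T[0,0,k] / (a[0]·b[0]) = [-18, 0] / 1 = [-18, 0].
Expanding [1, 0] ⊗ [1, 0] ⊗ [-18, 0] reproduces all 8 entries of T, so T = [1, 0] ⊗ [1, 0] ⊗ [-18, 0] and rank(T) ≤ 1.
Equivalently every frontal slice T[:,:,k] is c[k] times the rank-1 matrix [1, 0] ⊗ [1, 0]. So T has rank 1 (it is nonzero).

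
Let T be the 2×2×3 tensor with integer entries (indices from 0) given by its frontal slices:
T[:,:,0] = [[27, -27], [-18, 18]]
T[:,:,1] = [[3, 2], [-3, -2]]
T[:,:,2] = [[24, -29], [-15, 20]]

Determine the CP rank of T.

2

Lower bound: the mode-1 unfolding of T (rows indexed by i, columns by (j,k) = (0,0), (0,1), (0,2), (1,0), (1,1), (1,2)) is [[27, 3, 24, -27, 2, -29], [-18, -3, -15, 18, -2, 20]].
There the 2×2 minor on rows i ∈ {0, 1}, columns (j,k) ∈ {(0,0), (0,1)} is det [[27, 3], [-18, -3]] = -27 ≠ 0, so this unfolding has rank ≥ 2; CP rank is at least every unfolding rank, so rank(T) ≥ 2. (Flattening ranks never certify an upper bound on CP rank; for that we must actually write T with 2 rank-1 terms.)
Upper bound — finding two terms. Write S_k = T[:,:,k] for the frontal slices: S₀ = [[27, -27], [-18, 18]], S₁ = [[3, 2], [-3, -2]], S₂ = [[24, -29], [-15, 20]].
If T = a₁ ⊗ b₁ ⊗ c₁ + a₂ ⊗ b₂ ⊗ c₂ then each S_k = c₁[k]·a₁b₁ᵀ + c₂[k]·a₂b₂ᵀ. S₀ and S₁ are linearly independent, so a₁b₁ᵀ and a₂b₂ᵀ must span the same plane of matrices: they are the rank-1 matrices of the form x·S₀ + y·S₁.
det(x·S₀ + y·S₁) is −45·xy = (-45)·(y)(x), vanishing at (x:y) = (1:0) and (0:1).
M₁ = S₀ = [[27, -27], [-18, 18]] = 9·[3, -2][1, -1]ᵀ and M₂ = S₁ = [[3, 2], [-3, -2]] = [1, -1][3, 2]ᵀ, so take a₁ = [3, -2], b₁ = [1, -1], a₂ = [1, -1], b₂ = [3, 2].
Each slice is an integer combination of E₁ = a₁b₁ᵀ and E₂ = a₂b₂ᵀ: S₀ = 9·E₁, S₁ = E₂, S₂ = 9·E₁ − E₂; reading off coefficients, c₁ = [9, 0, 9] and c₂ = [0, 1, -1].
Hence T = [3, -2] ⊗ [1, -1] ⊗ [9, 0, 9] + [1, -1] ⊗ [3, 2] ⊗ [0, 1, -1], so rank(T) ≤ 2.
These bounds meet, so rank(T) = 2.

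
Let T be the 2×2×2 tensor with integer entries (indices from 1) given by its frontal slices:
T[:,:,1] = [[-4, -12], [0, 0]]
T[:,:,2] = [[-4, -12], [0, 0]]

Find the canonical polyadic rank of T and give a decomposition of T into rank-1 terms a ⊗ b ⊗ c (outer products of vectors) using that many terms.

Lower bound: T ≠ 0 (e.g. T[1,1,1] = -4), so rank(T) ≥ 1.
Upper bound: the mode-1 fibre T[:,1,1] = [-4, 0] gives a = (1, 0) (primitive direction); the mode-2 fibre T[1,:,1] = [-4, -12] gives b = (1, 3); then c[k] = T[1,1,k] / (a[1]·b[1]) = [-4, -4] / 1 = (-4, -4).
Expanding (1, 0) ⊗ (1, 3) ⊗ (-4, -4) reproduces all 8 entries of T, so T = (1, 0) ⊗ (1, 3) ⊗ (-4, -4) and rank(T) ≤ 1.
These bounds meet, so rank(T) = 1.

rank(T) = 1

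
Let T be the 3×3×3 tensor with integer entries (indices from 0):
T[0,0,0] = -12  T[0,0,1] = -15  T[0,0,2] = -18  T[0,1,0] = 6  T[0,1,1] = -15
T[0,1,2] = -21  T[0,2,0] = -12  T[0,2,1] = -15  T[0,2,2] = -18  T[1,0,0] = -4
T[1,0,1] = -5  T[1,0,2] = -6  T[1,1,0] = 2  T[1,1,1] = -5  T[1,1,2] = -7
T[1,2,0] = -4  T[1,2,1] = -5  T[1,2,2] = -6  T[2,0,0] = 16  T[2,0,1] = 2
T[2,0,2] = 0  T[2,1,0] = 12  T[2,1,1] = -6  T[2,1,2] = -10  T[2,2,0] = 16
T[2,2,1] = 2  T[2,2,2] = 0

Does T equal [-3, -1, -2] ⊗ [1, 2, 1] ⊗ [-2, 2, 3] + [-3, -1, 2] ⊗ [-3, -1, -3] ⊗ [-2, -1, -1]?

Yes

Reconstruct entrywise from the claimed factors. For example, T[2,2,1] = 2 and Σₗ aₗ[2]bₗ[2]cₗ[1] = (-2)·(1)·(2) + (2)·(-3)·(-1) = 2; checking all 27 entries, every one matches. The claim holds.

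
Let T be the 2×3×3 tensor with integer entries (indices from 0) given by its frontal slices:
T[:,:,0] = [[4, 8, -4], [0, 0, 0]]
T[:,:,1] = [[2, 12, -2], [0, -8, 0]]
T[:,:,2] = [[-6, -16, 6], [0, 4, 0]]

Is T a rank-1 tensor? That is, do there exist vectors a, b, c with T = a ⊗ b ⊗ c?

No

The mode-2 unfolding of T (rows indexed by j, columns by (i,k) = (0,0), (0,1), (0,2), (1,0), (1,1), (1,2)) is [[4, 2, -6, 0, 0, 0], [8, 12, -16, 0, -8, 4], [-4, -2, 6, 0, 0, 0]].
There the 2×2 minor on rows j ∈ {0, 1}, columns (i,k) ∈ {(0,0), (0,1)} is det [[4, 2], [8, 12]] = 32 ≠ 0, so this unfolding has rank ≥ 2; CP rank is at least every unfolding rank, so rank(T) ≥ 2.
In particular rank(T) ≥ 2 > 1, so T is not rank-1.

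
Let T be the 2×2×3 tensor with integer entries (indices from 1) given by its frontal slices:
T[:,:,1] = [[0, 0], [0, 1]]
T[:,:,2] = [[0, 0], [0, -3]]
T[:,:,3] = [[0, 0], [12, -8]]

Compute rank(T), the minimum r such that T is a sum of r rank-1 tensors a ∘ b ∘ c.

2

Lower bound: the mode-3 unfolding of T (rows indexed by k, columns by (i,j) = (1,1), (1,2), (2,1), (2,2)) is [[0, 0, 0, 1], [0, 0, 0, -3], [0, 0, 12, -8]].
There the 2×2 minor on rows k ∈ {1, 3}, columns (i,j) ∈ {(2,1), (2,2)} is det [[0, 1], [12, -8]] = -12 ≠ 0, so this unfolding has rank ≥ 2; CP rank is at least every unfolding rank, so rank(T) ≥ 2. (This is only a lower bound: in general the CP rank may exceed every unfolding rank, so we still need to exhibit 2 rank-1 terms summing to T.)
Upper bound — finding two terms. Every mode-1 slice of T is a multiple of one matrix: T[i,:,:] = a[i]·M with a = (0, 1) and M = [[0, 0, 12], [1, -3, -8]] (rows indexed by j, columns by k). So it suffices to write M as a sum of two rank-1 matrices.
Splitting M by its rows (j = 1, 2), M = (1, 0)(0, 0, 12)ᵀ + (0, 1)(1, -3, -8)ᵀ.
Hence T = (0, 1) ∘ (1, 0) ∘ (0, 0, 12) + (0, 1) ∘ (0, 1) ∘ (1, -3, -8), so rank(T) ≤ 2.
These bounds meet, so rank(T) = 2.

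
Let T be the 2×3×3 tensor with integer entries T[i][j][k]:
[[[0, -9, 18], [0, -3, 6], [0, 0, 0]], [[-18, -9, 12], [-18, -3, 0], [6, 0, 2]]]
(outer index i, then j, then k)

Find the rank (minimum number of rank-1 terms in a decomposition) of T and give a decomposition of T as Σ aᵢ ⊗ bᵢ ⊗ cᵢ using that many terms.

rank(T) = 2

Lower bound: in the mode-1 unfolding of T (rows indexed by i, columns by (j,k)) the 2×2 minor on rows i ∈ {0, 1}, columns (j,k) ∈ {(0,0), (0,1)} is det [[0, -9], [-18, -9]] = -162 ≠ 0, so that unfolding has rank ≥ 2 and hence rank(T) ≥ 2 (CP rank is at least every unfolding rank, though it can be larger).
Upper bound: with S_k = T[:,:,k], the two rank-1 terms a₁b₁ᵀ, a₂b₂ᵀ are the rank-1 members of the pencil x·S₀ + y·S₁.
The 2×2 minor of x·S₀ + y·S₁ on rows {0,1}, columns {0,1} is 108·xy = 108·(y)(x), vanishing at (x:y) = (1:0) and (0:1).
M₁ = S₀ = [[0, 0, 0], [-18, -18, 6]] = (-6)·[0, 1][3, 3, -1]ᵀ and M₂ = S₁ = [[-9, -3, 0], [-9, -3, 0]] = (-3)·[1, 1][3, 1, 0]ᵀ, so take a₁ = [0, 1], b₁ = [3, 3, -1], a₂ = [1, 1], b₂ = [3, 1, 0].
Each slice is an integer combination of E₁ = a₁b₁ᵀ and E₂ = a₂b₂ᵀ: S₀ = −6·E₁, S₁ = −3·E₂, S₂ = −2·E₁ + 6·E₂; reading off coefficients, c₁ = [-6, 0, -2] and c₂ = [0, -3, 6].
Hence T = [0, 1] ⊗ [3, 3, -1] ⊗ [-6, 0, -2] + [1, 1] ⊗ [3, 1, 0] ⊗ [0, -3, 6], so rank(T) ≤ 2.
These bounds meet, so rank(T) = 2.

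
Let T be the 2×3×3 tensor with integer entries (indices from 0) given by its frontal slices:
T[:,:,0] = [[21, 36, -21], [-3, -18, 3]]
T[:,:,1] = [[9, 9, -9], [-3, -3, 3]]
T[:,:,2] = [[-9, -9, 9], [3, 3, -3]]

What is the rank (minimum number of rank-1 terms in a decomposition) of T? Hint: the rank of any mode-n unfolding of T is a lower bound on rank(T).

2

Lower bound: in the mode-2 unfolding of T (rows indexed by j, columns by (i,k)) the 2×2 minor on rows j ∈ {0, 1}, columns (i,k) ∈ {(0,0), (0,1)} is det [[21, 9], [36, 9]] = -135 ≠ 0, so that unfolding has rank ≥ 2 and hence rank(T) ≥ 2 (CP rank is at least every unfolding rank, though it can be larger).
Upper bound: with S_k = T[:,:,k], the two rank-1 terms a₁b₁ᵀ, a₂b₂ᵀ are the rank-1 members of the pencil x·S₀ + y·S₁.
The 2×2 minor of x·S₀ + y·S₁ on rows {0,1}, columns {0,1} is −270·x² − 90·xy = (-90)·(3·x + y)(x), vanishing at (x:y) = (1:-3) and (0:1).
M₁ = S₀ − 3·S₁ = [[-6, 9, 6], [6, -9, -6]] = (-3)·[1, -1][2, -3, -2]ᵀ and M₂ = S₁ = [[9, 9, -9], [-3, -3, 3]] = 3·[3, -1][1, 1, -1]ᵀ, so take a₁ = [1, -1], b₁ = [2, -3, -2], a₂ = [3, -1], b₂ = [1, 1, -1].
Each slice is an integer combination of E₁ = a₁b₁ᵀ and E₂ = a₂b₂ᵀ: S₀ = −3·E₁ + 9·E₂, S₁ = 3·E₂, S₂ = −3·E₂; reading off coefficients, c₁ = [-3, 0, 0] and c₂ = [9, 3, -3].
Hence T = [1, -1] ⊗ [2, -3, -2] ⊗ [-3, 0, 0] + [3, -1] ⊗ [1, 1, -1] ⊗ [9, 3, -3], so rank(T) ≤ 2.
These bounds meet, so rank(T) = 2.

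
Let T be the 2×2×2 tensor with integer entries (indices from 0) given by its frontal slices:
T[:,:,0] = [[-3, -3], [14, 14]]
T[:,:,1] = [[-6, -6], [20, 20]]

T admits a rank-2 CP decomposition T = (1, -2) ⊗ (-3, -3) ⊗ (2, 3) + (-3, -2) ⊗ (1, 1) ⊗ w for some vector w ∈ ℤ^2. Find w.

w = (-1, -1)

Subtract the known terms from T to get the rank-1 residual R = (-3, -2) ⊗ (1, 1) ⊗ w, so R[i,j,k] = a[i]·b[j]·w[k]. Pick indices with nonzero a[0]·b[0] = (-3)·(1) = -3. Only the fibre through (0,0,·) is needed: R[0,0,:] = T[0,0,:] − Σₗ aₗ[0]bₗ[0]cₗ = [-3, -6] − (1)·(-3)·(2, 3) = [3, 3]. Then w[k] = R[0,0,k] / -3 for each k, giving w = [3, 3] / -3 = (-1, -1).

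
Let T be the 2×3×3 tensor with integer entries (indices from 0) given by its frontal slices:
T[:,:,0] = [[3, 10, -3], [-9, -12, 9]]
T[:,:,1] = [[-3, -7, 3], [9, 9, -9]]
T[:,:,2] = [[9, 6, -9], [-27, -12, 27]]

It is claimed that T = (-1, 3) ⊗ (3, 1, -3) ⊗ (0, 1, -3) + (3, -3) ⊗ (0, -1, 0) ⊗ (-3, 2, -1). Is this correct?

Reconstruct entry (0,0,0) from the claimed factors: Σₗ aₗ[0]bₗ[0]cₗ[0] = (-1)·(3)·(0) + (3)·(0)·(-3) = 0, but T[0,0,0] = 3. The claim is false.

No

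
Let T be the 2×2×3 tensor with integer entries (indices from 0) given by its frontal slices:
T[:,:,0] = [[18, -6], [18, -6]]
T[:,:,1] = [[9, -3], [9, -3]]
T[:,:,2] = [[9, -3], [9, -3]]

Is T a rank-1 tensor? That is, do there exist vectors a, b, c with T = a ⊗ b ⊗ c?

Yes

If T = a ⊗ b ⊗ c then every fibre of T is a multiple of the corresponding factor, so read the factors off the fibres through the nonzero entry T[0,0,0] = 18.
The mode-1 fibre T[:,0,0] = [18, 18] gives a = (1, 1) (primitive direction); the mode-2 fibre T[0,:,0] = [18, -6] gives b = (3, -1); then c[k] = T[0,0,k] / (a[0]·b[0]) = [18, 9, 9] / 3 = (6, 3, 3).
Expanding (1, 1) ⊗ (3, -1) ⊗ (6, 3, 3) reproduces all 12 entries of T, so T = (1, 1) ⊗ (3, -1) ⊗ (6, 3, 3) and rank(T) ≤ 1.
Equivalently every frontal slice T[:,:,k] is c[k] times the rank-1 matrix (1, 1) ⊗ (3, -1). So T has rank 1 (it is nonzero).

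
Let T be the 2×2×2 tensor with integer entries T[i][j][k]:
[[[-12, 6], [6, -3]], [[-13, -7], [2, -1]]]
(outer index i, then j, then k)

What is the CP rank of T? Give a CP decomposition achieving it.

rank(T) = 2

Lower bound: the mode-1 unfolding of T (rows indexed by i, columns by (j,k) = (0,0), (0,1), (1,0), (1,1)) is [[-12, 6, 6, -3], [-13, -7, 2, -1]].
There the 2×2 minor on rows i ∈ {0, 1}, columns (j,k) ∈ {(0,0), (0,1)} is det [[-12, 6], [-13, -7]] = 162 ≠ 0, so this unfolding has rank ≥ 2; CP rank is at least every unfolding rank, so rank(T) ≥ 2. (Flattening ranks never certify an upper bound on CP rank; for that we must actually write T with 2 rank-1 terms.)
Upper bound — finding two terms. Write S_k = T[:,:,k] for the frontal slices: S₀ = [[-12, 6], [-13, 2]], S₁ = [[6, -3], [-7, -1]].
If T = a₁ (x) b₁ (x) c₁ + a₂ (x) b₂ (x) c₂ then each S_k = c₁[k]·a₁b₁ᵀ + c₂[k]·a₂b₂ᵀ. S₀ and S₁ are linearly independent, so a₁b₁ᵀ and a₂b₂ᵀ must span the same plane of matrices: they are the rank-1 matrices of the form x·S₀ + y·S₁.
det(x·S₀ + y·S₁) is 54·x² + 27·xy − 27·y² = 27·(2·x − y)(x + y), vanishing at (x:y) = (1:2) and (1:-1).
M₁ = S₀ + 2·S₁ = [[0, 0], [-27, 0]] = (-27)·(0, 1)(1, 0)ᵀ and M₂ = S₀ − S₁ = [[-18, 9], [-6, 3]] = (-3)·(3, 1)(2, -1)ᵀ, so take a₁ = (0, 1), b₁ = (1, 0), a₂ = (3, 1), b₂ = (2, -1).
Each slice is an integer combination of E₁ = a₁b₁ᵀ and E₂ = a₂b₂ᵀ: S₀ = −9·E₁ − 2·E₂, S₁ = −9·E₁ + E₂; reading off coefficients, c₁ = (-9, -9) and c₂ = (-2, 1).
Hence T = (0, 1) (x) (1, 0) (x) (-9, -9) + (3, 1) (x) (2, -1) (x) (-2, 1), so rank(T) ≤ 2.
These bounds meet, so rank(T) = 2.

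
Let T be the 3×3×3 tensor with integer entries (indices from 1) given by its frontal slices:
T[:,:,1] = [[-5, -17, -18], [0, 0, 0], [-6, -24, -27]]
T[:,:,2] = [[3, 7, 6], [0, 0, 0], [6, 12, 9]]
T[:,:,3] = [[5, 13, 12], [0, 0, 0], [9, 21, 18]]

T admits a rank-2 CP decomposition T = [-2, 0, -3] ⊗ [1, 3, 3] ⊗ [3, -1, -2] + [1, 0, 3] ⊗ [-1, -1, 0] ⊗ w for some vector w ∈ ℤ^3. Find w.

Subtract the known terms from T to get the rank-1 residual R = [1, 0, 3] ⊗ [-1, -1, 0] ⊗ w, so R[i,j,k] = a[i]·b[j]·w[k]. Pick indices with nonzero a[1]·b[1] = (1)·(-1) = -1. Only the fibre through (1,1,·) is needed: R[1,1,:] = T[1,1,:] − Σₗ aₗ[1]bₗ[1]cₗ = [-5, 3, 5] − (-2)·(1)·[3, -1, -2] = [1, 1, 1]. Then w[k] = R[1,1,k] / -1 for each k, giving w = [1, 1, 1] / -1 = [-1, -1, -1].

w = [-1, -1, -1]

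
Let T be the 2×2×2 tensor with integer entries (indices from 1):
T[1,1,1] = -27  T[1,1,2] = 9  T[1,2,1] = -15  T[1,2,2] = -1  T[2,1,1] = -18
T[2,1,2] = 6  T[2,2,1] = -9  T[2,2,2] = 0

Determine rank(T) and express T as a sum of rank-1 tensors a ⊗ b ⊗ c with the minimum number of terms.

rank(T) = 2

Lower bound: the mode-1 unfolding of T (rows indexed by i, columns by (j,k) = (1,1), (1,2), (2,1), (2,2)) is [[-27, 9, -15, -1], [-18, 6, -9, 0]].
There the 2×2 minor on rows i ∈ {1, 2}, columns (j,k) ∈ {(1,1), (2,1)} is det [[-27, -15], [-18, -9]] = -27 ≠ 0, so this unfolding has rank ≥ 2; CP rank is at least every unfolding rank, so rank(T) ≥ 2. (Unfolding ranks only ever bound the CP rank from below — rank(T) can be strictly larger than all of them — so the matching upper bound has to come from an explicit 2-term decomposition.)
Upper bound — finding two terms. Write S_k = T[:,:,k] for the frontal slices: S₁ = [[-27, -15], [-18, -9]], S₂ = [[9, -1], [6, 0]].
If T = a₁ ⊗ b₁ ⊗ c₁ + a₂ ⊗ b₂ ⊗ c₂ then each S_k = c₁[k]·a₁b₁ᵀ + c₂[k]·a₂b₂ᵀ. S₁ and S₂ are linearly independent, so a₁b₁ᵀ and a₂b₂ᵀ must span the same plane of matrices: they are the rank-1 matrices of the form x·S₁ + y·S₂.
det(x·S₁ + y·S₂) is −27·x² − 9·xy + 6·y² = (-3)·(3·x + 2·y)(3·x − y), vanishing at (x:y) = (2:-3) and (1:3).
M₁ = 2·S₁ − 3·S₂ = [[-81, -27], [-54, -18]] = (-9)·[3, 2][3, 1]ᵀ and M₂ = S₁ + 3·S₂ = [[0, -18], [0, -9]] = (-9)·[2, 1][0, 1]ᵀ, so take a₁ = [3, 2], b₁ = [3, 1], a₂ = [2, 1], b₂ = [0, 1].
Each slice is an integer combination of E₁ = a₁b₁ᵀ and E₂ = a₂b₂ᵀ: S₁ = −3·E₁ − 3·E₂, S₂ = E₁ − 2·E₂; reading off coefficients, c₁ = [-3, 1] and c₂ = [-3, -2].
Hence T = [3, 2] ⊗ [3, 1] ⊗ [-3, 1] + [2, 1] ⊗ [0, 1] ⊗ [-3, -2], so rank(T) ≤ 2.
These bounds meet, so rank(T) = 2.
Check entry T[2,2,2] = 0: (2)·(1)·(1) + (1)·(1)·(-2) = 0.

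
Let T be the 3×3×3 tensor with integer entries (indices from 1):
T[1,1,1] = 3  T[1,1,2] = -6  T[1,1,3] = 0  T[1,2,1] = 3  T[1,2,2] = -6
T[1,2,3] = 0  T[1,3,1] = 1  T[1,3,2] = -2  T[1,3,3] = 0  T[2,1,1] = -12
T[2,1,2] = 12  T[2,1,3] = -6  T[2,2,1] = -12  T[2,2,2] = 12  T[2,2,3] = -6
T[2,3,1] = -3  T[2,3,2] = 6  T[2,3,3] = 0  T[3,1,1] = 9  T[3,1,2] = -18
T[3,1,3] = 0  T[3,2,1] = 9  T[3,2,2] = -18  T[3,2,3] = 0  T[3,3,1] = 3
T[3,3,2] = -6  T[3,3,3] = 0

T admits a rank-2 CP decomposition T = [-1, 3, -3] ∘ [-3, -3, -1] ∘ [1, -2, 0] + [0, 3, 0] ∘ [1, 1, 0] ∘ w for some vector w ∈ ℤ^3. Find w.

Subtract the known terms from T to get the rank-1 residual R = [0, 3, 0] ∘ [1, 1, 0] ∘ w, so R[i,j,k] = a[i]·b[j]·w[k]. Pick indices with nonzero a[2]·b[1] = (3)·(1) = 3. Only the fibre through (2,1,·) is needed: R[2,1,:] = T[2,1,:] − Σₗ aₗ[2]bₗ[1]cₗ = [-12, 12, -6] − (3)·(-3)·[1, -2, 0] = [-3, -6, -6]. Then w[k] = R[2,1,k] / 3 for each k, giving w = [-3, -6, -6] / 3 = [-1, -2, -2].

w = [-1, -2, -2]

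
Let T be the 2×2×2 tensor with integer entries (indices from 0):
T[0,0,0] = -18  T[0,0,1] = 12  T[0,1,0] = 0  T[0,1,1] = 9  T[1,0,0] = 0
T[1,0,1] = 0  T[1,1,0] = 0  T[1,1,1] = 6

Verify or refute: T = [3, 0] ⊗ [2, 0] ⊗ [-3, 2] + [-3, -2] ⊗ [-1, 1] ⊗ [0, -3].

No

Reconstruct entry (0,0,1) from the claimed factors: Σₗ aₗ[0]bₗ[0]cₗ[1] = (3)·(2)·(2) + (-3)·(-1)·(-3) = 3, but T[0,0,1] = 12. The claim is false.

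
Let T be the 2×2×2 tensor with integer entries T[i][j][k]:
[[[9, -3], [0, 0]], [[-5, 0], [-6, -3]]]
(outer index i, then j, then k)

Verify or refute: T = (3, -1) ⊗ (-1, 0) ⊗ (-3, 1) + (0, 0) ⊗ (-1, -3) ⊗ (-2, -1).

Reconstruct entry (1,0,0) from the claimed factors: Σₗ aₗ[1]bₗ[0]cₗ[0] = (-1)·(-1)·(-3) + (0)·(-1)·(-2) = -3, but T[1,0,0] = -5. The claim is false.

No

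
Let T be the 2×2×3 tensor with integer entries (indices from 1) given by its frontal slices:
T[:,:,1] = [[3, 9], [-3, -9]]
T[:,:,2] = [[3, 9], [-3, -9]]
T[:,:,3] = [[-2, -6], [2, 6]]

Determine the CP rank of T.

Lower bound: T ≠ 0 (e.g. T[1,1,1] = 3), so rank(T) ≥ 1.
Upper bound: if T = a ⊗ b ⊗ c then every fibre of T is a multiple of the corresponding factor, so read the factors off the fibres through the nonzero entry T[1,1,1] = 3.
The mode-1 fibre T[:,1,1] = [3, -3] gives a = [1, -1] (primitive direction); the mode-2 fibre T[1,:,1] = [3, 9] gives b = [1, 3]; then c[k] = T[1,1,k] / (a[1]·b[1]) = [3, 3, -2] / 1 = [3, 3, -2].
Expanding [1, -1] ⊗ [1, 3] ⊗ [3, 3, -2] reproduces all 12 entries of T, so T = [1, -1] ⊗ [1, 3] ⊗ [3, 3, -2] and rank(T) ≤ 1.
These bounds meet, so rank(T) = 1.

1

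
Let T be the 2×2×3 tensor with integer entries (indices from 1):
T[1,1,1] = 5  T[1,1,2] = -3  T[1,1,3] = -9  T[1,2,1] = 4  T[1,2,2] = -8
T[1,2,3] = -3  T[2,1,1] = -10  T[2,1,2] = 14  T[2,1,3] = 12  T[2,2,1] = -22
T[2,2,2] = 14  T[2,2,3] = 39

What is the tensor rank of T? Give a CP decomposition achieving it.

rank(T) = 2

Lower bound: the mode-3 unfolding of T (rows indexed by k, columns by (i,j) = (1,1), (1,2), (2,1), (2,2)) is [[5, 4, -10, -22], [-3, -8, 14, 14], [-9, -3, 12, 39]].
There the 2×2 minor on rows k ∈ {1, 2}, columns (i,j) ∈ {(1,1), (1,2)} is det [[5, 4], [-3, -8]] = -28 ≠ 0, so this unfolding has rank ≥ 2; CP rank is at least every unfolding rank, so rank(T) ≥ 2. (Unfolding ranks only ever bound the CP rank from below — rank(T) can be strictly larger than all of them — so the matching upper bound has to come from an explicit 2-term decomposition.)
Upper bound — finding two terms. Write S_k = T[:,:,k] for the frontal slices: S₁ = [[5, 4], [-10, -22]], S₂ = [[-3, -8], [14, 14]], S₃ = [[-9, -3], [12, 39]].
If T = a₁ ⊗ b₁ ⊗ c₁ + a₂ ⊗ b₂ ⊗ c₂ then each S_k = c₁[k]·a₁b₁ᵀ + c₂[k]·a₂b₂ᵀ. S₁ and S₂ are linearly independent, so a₁b₁ᵀ and a₂b₂ᵀ must span the same plane of matrices: they are the rank-1 matrices of the form x·S₁ + y·S₂.
det(x·S₁ + y·S₂) is −70·x² + 70·y² = (-70)·(x − y)(x + y), vanishing at (x:y) = (1:1) and (1:-1).
M₁ = S₁ + S₂ = [[2, -4], [4, -8]] = 2·(1, 2)(1, -2)ᵀ and M₂ = S₁ − S₂ = [[8, 12], [-24, -36]] = 4·(1, -3)(2, 3)ᵀ, so take a₁ = (1, 2), b₁ = (1, -2), a₂ = (1, -3), b₂ = (2, 3).
Each slice is an integer combination of E₁ = a₁b₁ᵀ and E₂ = a₂b₂ᵀ: S₁ = E₁ + 2·E₂, S₂ = E₁ − 2·E₂, S₃ = −3·E₁ − 3·E₂; reading off coefficients, c₁ = (1, 1, -3) and c₂ = (2, -2, -3).
Hence T = (1, 2) ⊗ (1, -2) ⊗ (1, 1, -3) + (1, -3) ⊗ (2, 3) ⊗ (2, -2, -3), so rank(T) ≤ 2.
These bounds meet, so rank(T) = 2.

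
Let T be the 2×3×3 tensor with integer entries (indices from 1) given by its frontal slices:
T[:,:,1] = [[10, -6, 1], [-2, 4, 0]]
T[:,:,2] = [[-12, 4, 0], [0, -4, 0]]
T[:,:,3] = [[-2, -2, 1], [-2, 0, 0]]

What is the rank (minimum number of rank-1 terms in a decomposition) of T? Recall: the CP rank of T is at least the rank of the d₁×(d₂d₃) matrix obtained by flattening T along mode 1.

Lower bound: the mode-2 unfolding of T (rows indexed by j, columns by (i,k) = (1,1), (1,2), (1,3), (2,1), (2,2), (2,3)) is [[10, -12, -2, -2, 0, -2], [-6, 4, -2, 4, -4, 0], [1, 0, 1, 0, 0, 0]].
There the 3×3 minor on rows j ∈ {1, 2, 3}, columns (i,k) ∈ {(1,1), (1,2), (2,1)} is det [[10, -12, -2], [-6, 4, 4], [1, 0, 0]] = -40 ≠ 0, so this unfolding has rank ≥ 3; CP rank is at least every unfolding rank, so rank(T) ≥ 3. (Flattening ranks never certify an upper bound on CP rank; for that we must actually write T with 3 rank-1 terms.)
Upper bound: T is a sum of 3 rank-1 terms, T = (1, -1) ⊗ (1, -1, 0) ⊗ (4, -4, 0) + (1, 0) ⊗ (2, -2, 1) ⊗ (1, 0, 1) + (2, 1) ⊗ (1, 0, 0) ⊗ (2, -4, -2) (written with every a and b primitive with positive leading entry and the scale carried by c; CP decompositions are not unique, and this one is verified by expanding entrywise), so rank(T) ≤ 3.
These bounds meet, so rank(T) = 3.

3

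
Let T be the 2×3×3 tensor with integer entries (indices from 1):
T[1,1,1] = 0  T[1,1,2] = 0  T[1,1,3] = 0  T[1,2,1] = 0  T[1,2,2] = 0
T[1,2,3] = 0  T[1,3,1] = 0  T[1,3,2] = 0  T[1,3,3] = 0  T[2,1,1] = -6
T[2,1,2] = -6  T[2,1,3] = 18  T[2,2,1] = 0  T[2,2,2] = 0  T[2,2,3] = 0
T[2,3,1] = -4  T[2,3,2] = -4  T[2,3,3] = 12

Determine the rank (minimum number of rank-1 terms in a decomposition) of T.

Lower bound: T ≠ 0 (e.g. T[2,1,1] = -6), so rank(T) ≥ 1.
Upper bound: if T = a ⊗ b ⊗ c then every fibre of T is a multiple of the corresponding factor, so read the factors off the fibres through the nonzero entry T[2,1,1] = -6.
The mode-1 fibre T[:,1,1] = [0, -6] gives a = [0, 1] (primitive direction); the mode-2 fibre T[2,:,1] = [-6, 0, -4] gives b = [3, 0, 2]; then c[k] = T[2,1,k] / (a[2]·b[1]) = [-6, -6, 18] / 3 = [-2, -2, 6].
Expanding [0, 1] ⊗ [3, 0, 2] ⊗ [-2, -2, 6] reproduces all 18 entries of T, so T = [0, 1] ⊗ [3, 0, 2] ⊗ [-2, -2, 6] and rank(T) ≤ 1.
These bounds meet, so rank(T) = 1.

1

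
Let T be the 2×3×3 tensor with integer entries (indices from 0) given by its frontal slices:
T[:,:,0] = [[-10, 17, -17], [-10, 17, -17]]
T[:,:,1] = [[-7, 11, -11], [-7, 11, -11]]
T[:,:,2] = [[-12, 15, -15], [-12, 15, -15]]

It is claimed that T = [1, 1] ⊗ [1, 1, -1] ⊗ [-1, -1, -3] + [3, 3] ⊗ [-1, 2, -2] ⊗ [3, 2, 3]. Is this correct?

Reconstruct entrywise from the claimed factors. For example, T[0,1,1] = 11 and Σₗ aₗ[0]bₗ[1]cₗ[1] = (1)·(1)·(-1) + (3)·(2)·(2) = 11; checking all 18 entries, every one matches. The claim holds.

Yes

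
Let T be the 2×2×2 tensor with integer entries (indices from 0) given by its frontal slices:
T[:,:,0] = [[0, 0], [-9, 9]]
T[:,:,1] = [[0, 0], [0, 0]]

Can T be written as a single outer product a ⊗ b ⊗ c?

If T = a ⊗ b ⊗ c then every fibre of T is a multiple of the corresponding factor, so read the factors off the fibres through the nonzero entry T[1,0,0] = -9.
The mode-1 fibre T[:,0,0] = [0, -9] gives a = [0, 1] (primitive direction); the mode-2 fibre T[1,:,0] = [-9, 9] gives b = [1, -1]; then c[k] = T[1,0,k] / (a[1]·b[0]) = [-9, 0] / 1 = [-9, 0].
Expanding [0, 1] ⊗ [1, -1] ⊗ [-9, 0] reproduces all 8 entries of T, so T = [0, 1] ⊗ [1, -1] ⊗ [-9, 0] and rank(T) ≤ 1.
Equivalently every frontal slice T[:,:,k] is c[k] times the rank-1 matrix [0, 1] ⊗ [1, -1]. So T has rank 1 (it is nonzero).

Yes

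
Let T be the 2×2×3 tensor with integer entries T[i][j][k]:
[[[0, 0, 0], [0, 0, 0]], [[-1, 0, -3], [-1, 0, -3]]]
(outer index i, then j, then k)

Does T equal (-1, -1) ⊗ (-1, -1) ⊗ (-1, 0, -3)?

Reconstruct entry (0,0,0) from the claimed factors: Σₗ aₗ[0]bₗ[0]cₗ[0] = (-1)·(-1)·(-1) = -1, but T[0,0,0] = 0. The claim is false.

No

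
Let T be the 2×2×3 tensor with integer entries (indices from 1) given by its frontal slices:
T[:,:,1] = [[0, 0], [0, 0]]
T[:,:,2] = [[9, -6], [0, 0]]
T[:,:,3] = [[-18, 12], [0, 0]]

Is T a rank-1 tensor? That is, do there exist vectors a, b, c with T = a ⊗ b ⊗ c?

Yes

If T = a ⊗ b ⊗ c then every fibre of T is a multiple of the corresponding factor, so read the factors off the fibres through the nonzero entry T[1,1,2] = 9.
The mode-1 fibre T[:,1,2] = [9, 0] gives a = [1, 0] (primitive direction); the mode-2 fibre T[1,:,2] = [9, -6] gives b = [3, -2]; then c[k] = T[1,1,k] / (a[1]·b[1]) = [0, 9, -18] / 3 = [0, 3, -6].
Expanding [1, 0] ⊗ [3, -2] ⊗ [0, 3, -6] reproduces all 12 entries of T, so T = [1, 0] ⊗ [3, -2] ⊗ [0, 3, -6] and rank(T) ≤ 1.
Equivalently every frontal slice T[:,:,k] is c[k] times the rank-1 matrix [1, 0] ⊗ [3, -2]. So T has rank 1 (it is nonzero).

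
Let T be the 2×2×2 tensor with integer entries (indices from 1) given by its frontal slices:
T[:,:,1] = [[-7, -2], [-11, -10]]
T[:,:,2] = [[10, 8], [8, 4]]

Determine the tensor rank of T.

2

Lower bound: the mode-1 unfolding of T (rows indexed by i, columns by (j,k) = (1,1), (1,2), (2,1), (2,2)) is [[-7, 10, -2, 8], [-11, 8, -10, 4]].
There the 2×2 minor on rows i ∈ {1, 2}, columns (j,k) ∈ {(1,1), (1,2)} is det [[-7, 10], [-11, 8]] = 54 ≠ 0, so this unfolding has rank ≥ 2; CP rank is at least every unfolding rank, so rank(T) ≥ 2. (Unfolding ranks only ever bound the CP rank from below — rank(T) can be strictly larger than all of them — so the matching upper bound has to come from an explicit 2-term decomposition.)
Upper bound — finding two terms. Write S_k = T[:,:,k] for the frontal slices: S₁ = [[-7, -2], [-11, -10]], S₂ = [[10, 8], [8, 4]].
If T = a₁ ∘ b₁ ∘ c₁ + a₂ ∘ b₂ ∘ c₂ then each S_k = c₁[k]·a₁b₁ᵀ + c₂[k]·a₂b₂ᵀ. S₁ and S₂ are linearly independent, so a₁b₁ᵀ and a₂b₂ᵀ must span the same plane of matrices: they are the rank-1 matrices of the form x·S₁ + y·S₂.
det(x·S₁ + y·S₂) is 48·x² − 24·xy − 24·y² = 24·(x − y)(2·x + y), vanishing at (x:y) = (1:1) and (1:-2).
M₁ = S₁ + S₂ = [[3, 6], [-3, -6]] = 3·[1, -1][1, 2]ᵀ and M₂ = S₁ − 2·S₂ = [[-27, -18], [-27, -18]] = (-9)·[1, 1][3, 2]ᵀ, so take a₁ = [1, -1], b₁ = [1, 2], a₂ = [1, 1], b₂ = [3, 2].
Each slice is an integer combination of E₁ = a₁b₁ᵀ and E₂ = a₂b₂ᵀ: S₁ = 2·E₁ − 3·E₂, S₂ = E₁ + 3·E₂; reading off coefficients, c₁ = [2, 1] and c₂ = [-3, 3].
Hence T = [1, -1] ∘ [1, 2] ∘ [2, 1] + [1, 1] ∘ [3, 2] ∘ [-3, 3], so rank(T) ≤ 2.
These bounds meet, so rank(T) = 2.
Check entry T[1,1,2] = 10: (1)·(1)·(1) + (1)·(3)·(3) = 10.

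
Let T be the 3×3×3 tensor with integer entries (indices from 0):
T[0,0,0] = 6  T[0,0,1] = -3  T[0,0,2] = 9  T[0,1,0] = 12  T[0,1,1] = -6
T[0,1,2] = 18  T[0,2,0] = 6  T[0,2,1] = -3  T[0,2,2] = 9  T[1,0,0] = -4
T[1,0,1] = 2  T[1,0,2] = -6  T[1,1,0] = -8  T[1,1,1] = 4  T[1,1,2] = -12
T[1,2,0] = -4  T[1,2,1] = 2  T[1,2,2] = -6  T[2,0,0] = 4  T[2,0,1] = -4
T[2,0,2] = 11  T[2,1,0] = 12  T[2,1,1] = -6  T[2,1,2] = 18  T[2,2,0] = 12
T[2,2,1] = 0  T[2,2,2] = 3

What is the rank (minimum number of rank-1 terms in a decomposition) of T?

Lower bound: the mode-3 unfolding of T (rows indexed by k, columns by (i,j) = (0,0), (0,1), (0,2), (1,0), (1,1), (1,2), (2,0), (2,1), (2,2)) is [[6, 12, 6, -4, -8, -4, 4, 12, 12], [-3, -6, -3, 2, 4, 2, -4, -6, 0], [9, 18, 9, -6, -12, -6, 11, 18, 3]].
There the 2×2 minor on rows k ∈ {0, 1}, columns (i,j) ∈ {(0,0), (2,0)} is det [[6, 4], [-3, -4]] = -12 ≠ 0, so this unfolding has rank ≥ 2; CP rank is at least every unfolding rank, so rank(T) ≥ 2. (This is only a lower bound: in general the CP rank may exceed every unfolding rank, so we still need to exhibit 2 rank-1 terms summing to T.)
Upper bound — finding two terms. Write S_k = T[:,:,k] for the frontal slices: S₀ = [[6, 12, 6], [-4, -8, -4], [4, 12, 12]], S₁ = [[-3, -6, -3], [2, 4, 2], [-4, -6, 0]], S₂ = [[9, 18, 9], [-6, -12, -6], [11, 18, 3]].
If T = a₁ ⊗ b₁ ⊗ c₁ + a₂ ⊗ b₂ ⊗ c₂ then each S_k = c₁[k]·a₁b₁ᵀ + c₂[k]·a₂b₂ᵀ. S₀ and S₁ are linearly independent, so a₁b₁ᵀ and a₂b₂ᵀ must span the same plane of matrices: they are the rank-1 matrices of the form x·S₀ + y·S₁.
The 2×2 minor of x·S₀ + y·S₁ on rows {0,2}, columns {0,1} is 24·x² − 6·y² = 6·(2·x − y)(2·x + y), vanishing at (x:y) = (1:2) and (1:-2).
M₁ = S₀ + 2·S₁ = [[0, 0, 0], [0, 0, 0], [-4, 0, 12]] = (-4)·[0, 0, 1][1, 0, -3]ᵀ and M₂ = S₀ − 2·S₁ = [[12, 24, 12], [-8, -16, -8], [12, 24, 12]] = 4·[3, -2, 3][1, 2, 1]ᵀ, so take a₁ = [0, 0, 1], b₁ = [1, 0, -3], a₂ = [3, -2, 3], b₂ = [1, 2, 1].
Each slice is an integer combination of E₁ = a₁b₁ᵀ and E₂ = a₂b₂ᵀ: S₀ = −2·E₁ + 2·E₂, S₁ = −E₁ − E₂, S₂ = 2·E₁ + 3·E₂; reading off coefficients, c₁ = [-2, -1, 2] and c₂ = [2, -1, 3].
Hence T = [0, 0, 1] ⊗ [1, 0, -3] ⊗ [-2, -1, 2] + [3, -2, 3] ⊗ [1, 2, 1] ⊗ [2, -1, 3], so rank(T) ≤ 2.
These bounds meet, so rank(T) = 2.
Check entry T[2,0,2] = 11: (1)·(1)·(2) + (3)·(1)·(3) = 11.

2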